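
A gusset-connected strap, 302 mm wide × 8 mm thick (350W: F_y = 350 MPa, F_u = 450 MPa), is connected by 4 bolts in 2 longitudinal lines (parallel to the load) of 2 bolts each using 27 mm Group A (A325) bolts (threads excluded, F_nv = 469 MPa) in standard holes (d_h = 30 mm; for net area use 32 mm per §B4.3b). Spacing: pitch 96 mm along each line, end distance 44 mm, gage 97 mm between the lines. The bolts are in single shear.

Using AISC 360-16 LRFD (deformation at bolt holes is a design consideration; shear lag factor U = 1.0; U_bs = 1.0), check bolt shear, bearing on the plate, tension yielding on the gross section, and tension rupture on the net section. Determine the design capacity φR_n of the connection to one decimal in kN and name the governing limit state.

Bolt shear: A_b = π(27)²/4 = 572.56 mm². φR_n = 0.75 × 469 × 572.56 × 4 × 1 = 805.6 kN.
Bearing (8 mm plate, F_u = 450 MPa): end bolts L_c = 44 − 30/2 = 29, R_n = min(1.2×29×8×450, 2.4×27×8×450) = 125.28 kN/bolt; interior L_c = 96 − 30 = 66, R_n = 233.28 kN/bolt. φR_n = 0.75 × (2×125.28 + 2×233.28) = 537.8 kN.
Tension yield (gross): A_g = 302×8 = 2416 mm². φR_n = 0.90 × 350 × 2416 = 761.0 kN.
Tension rupture (net): A_n = (302 − 2×32)×8 = 1904 mm² (U = 1.0, A_e = A_n). φR_n = 0.75 × 450 × 1904 = 642.6 kN.
Governing: min(805.6, 537.8, 761.0, 642.6) = 537.8 kN → bearing.

537.8 kN (bearing governs)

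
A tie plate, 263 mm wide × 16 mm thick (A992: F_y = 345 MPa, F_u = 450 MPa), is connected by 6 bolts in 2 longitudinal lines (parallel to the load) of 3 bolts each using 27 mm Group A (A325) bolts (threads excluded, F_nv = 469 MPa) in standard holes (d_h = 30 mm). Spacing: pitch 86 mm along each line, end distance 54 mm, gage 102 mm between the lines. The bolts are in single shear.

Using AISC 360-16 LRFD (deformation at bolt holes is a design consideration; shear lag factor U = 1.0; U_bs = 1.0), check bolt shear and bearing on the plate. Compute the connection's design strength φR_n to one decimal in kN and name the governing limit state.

Bolt shear: A_b = π(27)²/4 = 572.56 mm². φR_n = 0.75 × 469 × 572.56 × 6 × 1 = 1208.4 kN.
Bearing (16 mm plate, F_u = 450 MPa): end bolts L_c = 54 − 30/2 = 39, R_n = min(1.2×39×16×450, 2.4×27×16×450) = 336.96 kN/bolt; interior L_c = 86 − 30 = 56, R_n = 466.56 kN/bolt. φR_n = 0.75 × (2×336.96 + 4×466.56) = 1905.1 kN.
Governing: min(1208.4, 1905.1) = 1208.4 kN → bolt shear.

1208.4 kN (bolt shear governs)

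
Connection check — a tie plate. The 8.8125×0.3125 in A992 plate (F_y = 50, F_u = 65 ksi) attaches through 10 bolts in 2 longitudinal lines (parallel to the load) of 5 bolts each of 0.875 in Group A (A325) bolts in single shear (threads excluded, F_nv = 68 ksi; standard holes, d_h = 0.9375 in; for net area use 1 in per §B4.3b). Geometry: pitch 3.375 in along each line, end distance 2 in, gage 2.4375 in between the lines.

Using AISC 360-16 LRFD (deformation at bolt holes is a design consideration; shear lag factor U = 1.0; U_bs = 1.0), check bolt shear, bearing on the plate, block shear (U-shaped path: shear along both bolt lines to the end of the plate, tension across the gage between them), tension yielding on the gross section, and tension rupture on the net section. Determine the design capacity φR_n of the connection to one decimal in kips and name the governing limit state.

Bolt shear: A_b = π(0.875)²/4 = 0.60132 in². φR_n = 0.75 × 68 × 0.60132 × 10 × 1 = 306.7 kips.
Bearing (0.3125 in plate, F_u = 65 ksi): end bolts L_c = 2 − 0.9375/2 = 1.53125, R_n = min(1.2×1.53125×0.3125×65, 2.4×0.875×0.3125×65) = 37.324 kips/bolt; interior L_c = 3.375 − 0.9375 = 2.4375, R_n = 42.656 kips/bolt. φR_n = 0.75 × (2×37.324 + 8×42.656) = 311.9 kips.
Block shear: shear path 2×[2+4×3.375] = 2×15.5 in, A_gv = 9.6875, A_nv = 2×(15.5 − 4.5×1)×0.3125 = 6.875 in²; tension across gage: (2.4375 − 1×1)×0.3125 = 0.44922 in². R_n = min(0.6×65×6.875, 0.6×50×9.6875) + 1.0×65×0.44922 = min(268.13, 290.63) + 29.199 = 297.33 kips. φR_n = 0.75 × 297.33 = 223.0 kips.
Tension yield (gross): A_g = 8.8125×0.3125 = 2.7539 in². φR_n = 0.90 × 50 × 2.7539 = 123.9 kips.
Tension rupture (net): A_n = (8.8125 − 2×1)×0.3125 = 2.1289 in² (U = 1.0, A_e = A_n). φR_n = 0.75 × 65 × 2.1289 = 103.8 kips.
Governing: min(306.7, 311.9, 223.0, 123.9, 103.8) = 103.8 kips → net-section rupture.

103.8 kips (net-section rupture governs)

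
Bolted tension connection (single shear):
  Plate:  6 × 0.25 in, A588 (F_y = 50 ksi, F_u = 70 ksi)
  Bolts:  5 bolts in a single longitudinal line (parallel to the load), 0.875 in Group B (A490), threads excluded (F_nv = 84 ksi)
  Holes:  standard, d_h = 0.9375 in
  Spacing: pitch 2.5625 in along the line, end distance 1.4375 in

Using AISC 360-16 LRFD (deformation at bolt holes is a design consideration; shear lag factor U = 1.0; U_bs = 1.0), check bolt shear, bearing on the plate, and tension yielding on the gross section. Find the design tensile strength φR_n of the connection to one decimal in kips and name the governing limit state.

Bolt shear: A_b = π(0.875)²/4 = 0.60132 in². φR_n = 0.75 × 84 × 0.60132 × 5 × 1 = 189.4 kips.
Bearing (0.25 in plate, F_u = 70 ksi): end bolts L_c = 1.4375 − 0.9375/2 = 0.96875, R_n = min(1.2×0.96875×0.25×70, 2.4×0.875×0.25×70) = 20.344 kips/bolt; interior L_c = 2.5625 − 0.9375 = 1.625, R_n = 34.125 kips/bolt. φR_n = 0.75 × (1×20.344 + 4×34.125) = 117.6 kips.
Tension yield (gross): A_g = 6×0.25 = 1.5 in². φR_n = 0.90 × 50 × 1.5 = 67.5 kips.
Governing: min(189.4, 117.6, 67.5) = 67.5 kips → gross-section yield.

67.5 kips (gross-section yield governs)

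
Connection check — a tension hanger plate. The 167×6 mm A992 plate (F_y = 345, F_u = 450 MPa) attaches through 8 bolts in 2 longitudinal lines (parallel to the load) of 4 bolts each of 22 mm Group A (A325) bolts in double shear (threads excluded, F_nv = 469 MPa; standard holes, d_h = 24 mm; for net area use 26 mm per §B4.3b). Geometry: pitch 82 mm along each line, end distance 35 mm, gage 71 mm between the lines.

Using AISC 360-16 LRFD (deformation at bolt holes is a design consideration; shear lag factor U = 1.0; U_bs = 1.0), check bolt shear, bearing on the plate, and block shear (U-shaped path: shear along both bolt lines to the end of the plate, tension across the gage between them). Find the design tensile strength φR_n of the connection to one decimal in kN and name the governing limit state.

552.8 kN (block shear governs)

Bolt shear: A_b = π(22)²/4 = 380.13 mm². φR_n = 0.75 × 469 × 380.13 × 8 × 2 = 2139.4 kN.
Bearing (6 mm plate, F_u = 450 MPa): end bolts L_c = 35 − 24/2 = 23, R_n = min(1.2×23×6×450, 2.4×22×6×450) = 74.52 kN/bolt; interior L_c = 82 − 24 = 58, R_n = 142.56 kN/bolt. φR_n = 0.75 × (2×74.52 + 6×142.56) = 753.3 kN.
Block shear: shear path 2×[35+3×82] = 2×281 mm, A_gv = 3372, A_nv = 2×(281 − 3.5×26)×6 = 2280 mm²; tension across gage: (71 − 1×26)×6 = 270 mm². R_n = min(0.6×450×2280, 0.6×345×3372) + 1.0×450×270 = min(615.6, 698) + 121.5 = 737.1 kN. φR_n = 0.75 × 737.1 = 552.8 kN.
Governing: min(2139.4, 753.3, 552.8) = 552.8 kN → block shear.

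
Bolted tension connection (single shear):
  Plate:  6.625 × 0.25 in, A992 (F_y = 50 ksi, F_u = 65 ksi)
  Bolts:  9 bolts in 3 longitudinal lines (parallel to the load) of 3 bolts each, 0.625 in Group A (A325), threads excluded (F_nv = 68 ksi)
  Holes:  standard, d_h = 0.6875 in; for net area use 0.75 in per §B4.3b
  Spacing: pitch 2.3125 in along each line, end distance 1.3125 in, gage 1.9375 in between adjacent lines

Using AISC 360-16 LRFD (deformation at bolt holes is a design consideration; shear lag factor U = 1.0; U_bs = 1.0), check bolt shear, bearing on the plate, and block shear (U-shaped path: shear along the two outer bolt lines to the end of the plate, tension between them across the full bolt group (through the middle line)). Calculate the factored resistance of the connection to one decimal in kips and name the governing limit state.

88.4 kips (block shear governs)

Bolt shear: A_b = π(0.625)²/4 = 0.3068 in². φR_n = 0.75 × 68 × 0.3068 × 9 × 1 = 140.8 kips.
Bearing (0.25 in plate, F_u = 65 ksi): end bolts L_c = 1.3125 − 0.6875/2 = 0.96875, R_n = min(1.2×0.96875×0.25×65, 2.4×0.625×0.25×65) = 18.891 kips/bolt; interior L_c = 2.3125 − 0.6875 = 1.625, R_n = 24.375 kips/bolt. φR_n = 0.75 × (3×18.891 + 6×24.375) = 152.2 kips.
Block shear: shear path 2×[1.3125+2×2.3125] = 2×5.9375 in, A_gv = 2.9688, A_nv = 2×(5.9375 − 2.5×0.75)×0.25 = 2.0313 in²; tension across gage: (3.875 − 2×0.75)×0.25 = 0.59375 in². R_n = min(0.6×65×2.0313, 0.6×50×2.9688) + 1.0×65×0.59375 = min(79.221, 89.064) + 38.594 = 117.82 kips. φR_n = 0.75 × 117.82 = 88.4 kips.
Governing: min(140.8, 152.2, 88.4) = 88.4 kips → block shear.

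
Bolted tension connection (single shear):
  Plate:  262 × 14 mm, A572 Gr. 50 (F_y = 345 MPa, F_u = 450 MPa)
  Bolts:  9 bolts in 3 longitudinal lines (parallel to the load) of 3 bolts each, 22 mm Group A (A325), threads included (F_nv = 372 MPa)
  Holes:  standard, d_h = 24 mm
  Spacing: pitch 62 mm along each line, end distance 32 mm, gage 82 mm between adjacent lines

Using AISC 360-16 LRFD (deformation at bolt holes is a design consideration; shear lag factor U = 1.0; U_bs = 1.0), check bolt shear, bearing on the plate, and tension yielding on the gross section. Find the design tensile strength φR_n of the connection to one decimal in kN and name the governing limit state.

954.5 kN (bolt shear governs)

Bolt shear: A_b = π(22)²/4 = 380.13 mm². φR_n = 0.75 × 372 × 380.13 × 9 × 1 = 954.5 kN.
Bearing (14 mm plate, F_u = 450 MPa): end bolts L_c = 32 − 24/2 = 20, R_n = min(1.2×20×14×450, 2.4×22×14×450) = 151.2 kN/bolt; interior L_c = 62 − 24 = 38, R_n = 287.28 kN/bolt. φR_n = 0.75 × (3×151.2 + 6×287.28) = 1633.0 kN.
Tension yield (gross): A_g = 262×14 = 3668 mm². φR_n = 0.90 × 345 × 3668 = 1138.9 kN.
Governing: min(954.5, 1633.0, 1138.9) = 954.5 kN → bolt shear.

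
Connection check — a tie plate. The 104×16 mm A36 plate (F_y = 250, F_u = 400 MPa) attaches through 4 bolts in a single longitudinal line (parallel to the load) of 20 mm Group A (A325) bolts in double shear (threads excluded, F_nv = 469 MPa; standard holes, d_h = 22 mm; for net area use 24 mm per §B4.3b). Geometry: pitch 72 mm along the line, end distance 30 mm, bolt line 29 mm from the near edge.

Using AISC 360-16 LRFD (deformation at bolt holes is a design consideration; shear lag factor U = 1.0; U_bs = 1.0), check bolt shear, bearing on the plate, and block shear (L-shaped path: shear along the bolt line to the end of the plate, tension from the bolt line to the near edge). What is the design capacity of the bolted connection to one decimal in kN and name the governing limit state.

524.4 kN (block shear governs)

Bolt shear: A_b = π(20)²/4 = 314.16 mm². φR_n = 0.75 × 469 × 314.16 × 4 × 2 = 884.0 kN.
Bearing (16 mm plate, F_u = 400 MPa): end bolts L_c = 30 − 22/2 = 19, R_n = min(1.2×19×16×400, 2.4×20×16×400) = 145.92 kN/bolt; interior L_c = 72 − 22 = 50, R_n = 307.2 kN/bolt. φR_n = 0.75 × (1×145.92 + 3×307.2) = 800.6 kN.
Block shear: shear path 1×[30+3×72] = 1×246 mm, A_gv = 3936, A_nv = 1×(246 − 3.5×24)×16 = 2592 mm²; tension to near edge: (29 − 0.5×24)×16 = 272 mm². R_n = min(0.6×400×2592, 0.6×250×3936) + 1.0×400×272 = min(622.08, 590.4) + 108.8 = 699.2 kN. φR_n = 0.75 × 699.2 = 524.4 kN.
Governing: min(884.0, 800.6, 524.4) = 524.4 kN → block shear.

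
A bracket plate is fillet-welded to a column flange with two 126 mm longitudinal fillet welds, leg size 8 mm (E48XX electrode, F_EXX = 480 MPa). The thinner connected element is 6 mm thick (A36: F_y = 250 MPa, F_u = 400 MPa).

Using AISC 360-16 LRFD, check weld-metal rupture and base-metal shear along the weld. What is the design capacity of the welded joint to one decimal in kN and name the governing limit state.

226.8 kN (base-metal shear governs)

Weld metal: throat = 0.707×8 = 5.656 mm, L = 2×126 = 252 mm. φR_n = 0.75 × 0.6 × 480 × 5.656 × 252 = 307.9 kN.
Base metal shear (6 mm plate): yield φR_n = 1.0×0.6×250×6×252 = 226.8 kN; rupture φR_n = 0.75×0.6×400×6×252 = 272.2 kN; take 226.8 kN (yield).
Governing: min(307.9, 226.8) = 226.8 kN → base-metal shear.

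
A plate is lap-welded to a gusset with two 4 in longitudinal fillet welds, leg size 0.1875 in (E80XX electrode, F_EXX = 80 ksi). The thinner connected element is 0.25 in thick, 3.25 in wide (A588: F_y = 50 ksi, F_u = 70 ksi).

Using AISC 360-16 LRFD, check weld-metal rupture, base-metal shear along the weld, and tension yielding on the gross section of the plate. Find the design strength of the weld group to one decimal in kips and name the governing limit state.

36.6 kips (gross-section yield governs)

Weld metal: throat = 0.707×0.1875 = 0.13256 in, L = 2×4 = 8 in. φR_n = 0.75 × 0.6 × 80 × 0.13256 × 8 = 38.2 kips.
Base metal shear (0.25 in plate): yield φR_n = 1.0×0.6×50×0.25×8 = 60.0 kips; rupture φR_n = 0.75×0.6×70×0.25×8 = 63.0 kips; take 60.0 kips (yield).
Tension yield (gross): A_g = 3.25×0.25 = 0.8125 in². φR_n = 0.90 × 50 × 0.8125 = 36.6 kips.
Governing: min(38.2, 60.0, 36.6) = 36.6 kips → gross-section yield.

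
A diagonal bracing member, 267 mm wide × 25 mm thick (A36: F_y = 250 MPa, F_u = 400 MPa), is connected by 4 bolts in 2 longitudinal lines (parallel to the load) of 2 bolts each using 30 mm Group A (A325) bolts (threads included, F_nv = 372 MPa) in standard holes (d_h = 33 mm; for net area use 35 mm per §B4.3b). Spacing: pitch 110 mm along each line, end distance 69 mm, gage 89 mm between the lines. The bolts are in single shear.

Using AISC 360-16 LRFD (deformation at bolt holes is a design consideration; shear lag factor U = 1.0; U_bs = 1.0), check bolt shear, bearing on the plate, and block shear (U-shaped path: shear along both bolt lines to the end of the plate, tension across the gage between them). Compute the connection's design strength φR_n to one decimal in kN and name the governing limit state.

788.9 kN (bolt shear governs)

Bolt shear: A_b = π(30)²/4 = 706.86 mm². φR_n = 0.75 × 372 × 706.86 × 4 × 1 = 788.9 kN.
Bearing (25 mm plate, F_u = 400 MPa): end bolts L_c = 69 − 33/2 = 52.5, R_n = min(1.2×52.5×25×400, 2.4×30×25×400) = 630 kN/bolt; interior L_c = 110 − 33 = 77, R_n = 720 kN/bolt. φR_n = 0.75 × (2×630 + 2×720) = 2025.0 kN.
Block shear: shear path 2×[69+1×110] = 2×179 mm, A_gv = 8950, A_nv = 2×(179 − 1.5×35)×25 = 6325 mm²; tension across gage: (89 − 1×35)×25 = 1350 mm². R_n = min(0.6×400×6325, 0.6×250×8950) + 1.0×400×1350 = min(1518, 1342.5) + 540 = 1882.5 kN. φR_n = 0.75 × 1882.5 = 1411.9 kN.
Governing: min(788.9, 2025.0, 1411.9) = 788.9 kN → bolt shear.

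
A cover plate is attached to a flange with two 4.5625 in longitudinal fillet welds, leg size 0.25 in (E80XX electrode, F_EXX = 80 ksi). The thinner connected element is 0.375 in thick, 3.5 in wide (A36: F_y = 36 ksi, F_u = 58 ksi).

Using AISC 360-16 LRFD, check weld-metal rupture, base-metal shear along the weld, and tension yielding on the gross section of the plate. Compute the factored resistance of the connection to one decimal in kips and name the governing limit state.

Weld metal: throat = 0.707×0.25 = 0.17675 in, L = 2×4.5625 = 9.125 in. φR_n = 0.75 × 0.6 × 80 × 0.17675 × 9.125 = 58.1 kips.
Base metal shear (0.375 in plate): yield φR_n = 1.0×0.6×36×0.375×9.125 = 73.9 kips; rupture φR_n = 0.75×0.6×58×0.375×9.125 = 89.3 kips; take 73.9 kips (yield).
Tension yield (gross): A_g = 3.5×0.375 = 1.3125 in². φR_n = 0.90 × 36 × 1.3125 = 42.5 kips.
Governing: min(58.1, 73.9, 42.5) = 42.5 kips → gross-section yield.

42.5 kips (gross-section yield governs)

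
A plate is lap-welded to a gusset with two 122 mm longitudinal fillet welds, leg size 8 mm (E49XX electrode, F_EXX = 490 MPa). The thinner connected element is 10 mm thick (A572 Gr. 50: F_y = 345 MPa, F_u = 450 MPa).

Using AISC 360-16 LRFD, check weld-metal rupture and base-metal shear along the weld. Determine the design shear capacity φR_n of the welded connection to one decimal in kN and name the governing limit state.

Weld metal: throat = 0.707×8 = 5.656 mm, L = 2×122 = 244 mm. φR_n = 0.75 × 0.6 × 490 × 5.656 × 244 = 304.3 kN.
Base metal shear (10 mm plate): yield φR_n = 1.0×0.6×345×10×244 = 505.1 kN; rupture φR_n = 0.75×0.6×450×10×244 = 494.1 kN; take 494.1 kN (rupture).
Governing: min(304.3, 494.1) = 304.3 kN → weld metal.

304.3 kN (weld metal governs)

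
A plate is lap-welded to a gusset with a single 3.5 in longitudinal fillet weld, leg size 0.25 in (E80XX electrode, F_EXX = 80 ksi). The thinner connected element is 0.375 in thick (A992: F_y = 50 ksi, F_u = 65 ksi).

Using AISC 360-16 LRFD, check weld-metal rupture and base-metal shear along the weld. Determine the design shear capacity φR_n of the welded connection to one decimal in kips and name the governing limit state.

Weld metal: throat = 0.707×0.25 = 0.17675 in, L = 3.5 in. φR_n = 0.75 × 0.6 × 80 × 0.17675 × 3.5 = 22.3 kips.
Base metal shear (0.375 in plate): yield φR_n = 1.0×0.6×50×0.375×3.5 = 39.4 kips; rupture φR_n = 0.75×0.6×65×0.375×3.5 = 38.4 kips; take 38.4 kips (rupture).
Governing: min(22.3, 38.4) = 22.3 kips → weld metal.

22.3 kips (weld metal governs)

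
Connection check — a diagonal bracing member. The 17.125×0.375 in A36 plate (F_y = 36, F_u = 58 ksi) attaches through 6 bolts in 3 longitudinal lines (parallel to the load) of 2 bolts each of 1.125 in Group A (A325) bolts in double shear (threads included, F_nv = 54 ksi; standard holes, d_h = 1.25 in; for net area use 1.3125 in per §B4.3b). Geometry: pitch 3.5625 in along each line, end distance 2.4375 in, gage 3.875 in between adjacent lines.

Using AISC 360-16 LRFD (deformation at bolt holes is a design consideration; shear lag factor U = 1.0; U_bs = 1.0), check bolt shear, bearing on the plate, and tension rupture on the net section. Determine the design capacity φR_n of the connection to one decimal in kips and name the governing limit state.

Bolt shear: A_b = π(1.125)²/4 = 0.99402 in². φR_n = 0.75 × 54 × 0.99402 × 6 × 2 = 483.1 kips.
Bearing (0.375 in plate, F_u = 58 ksi): end bolts L_c = 2.4375 − 1.25/2 = 1.8125, R_n = min(1.2×1.8125×0.375×58, 2.4×1.125×0.375×58) = 47.306 kips/bolt; interior L_c = 3.5625 − 1.25 = 2.3125, R_n = 58.725 kips/bolt. φR_n = 0.75 × (3×47.306 + 3×58.725) = 238.6 kips.
Tension rupture (net): A_n = (17.125 − 3×1.3125)×0.375 = 4.9453 in² (U = 1.0, A_e = A_n). φR_n = 0.75 × 58 × 4.9453 = 215.1 kips.
Governing: min(483.1, 238.6, 215.1) = 215.1 kips → net-section rupture.

215.1 kips (net-section rupture governs)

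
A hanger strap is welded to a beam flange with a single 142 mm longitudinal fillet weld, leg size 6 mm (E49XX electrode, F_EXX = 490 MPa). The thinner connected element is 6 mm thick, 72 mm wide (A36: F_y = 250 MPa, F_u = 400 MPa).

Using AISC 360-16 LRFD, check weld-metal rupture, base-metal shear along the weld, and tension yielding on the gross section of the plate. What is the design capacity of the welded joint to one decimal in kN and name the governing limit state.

Weld metal: throat = 0.707×6 = 4.242 mm, L = 142 mm. φR_n = 0.75 × 0.6 × 490 × 4.242 × 142 = 132.8 kN.
Base metal shear (6 mm plate): yield φR_n = 1.0×0.6×250×6×142 = 127.8 kN; rupture φR_n = 0.75×0.6×400×6×142 = 153.4 kN; take 127.8 kN (yield).
Tension yield (gross): A_g = 72×6 = 432 mm². φR_n = 0.90 × 250 × 432 = 97.2 kN.
Governing: min(132.8, 127.8, 97.2) = 97.2 kN → gross-section yield.

97.2 kN (gross-section yield governs)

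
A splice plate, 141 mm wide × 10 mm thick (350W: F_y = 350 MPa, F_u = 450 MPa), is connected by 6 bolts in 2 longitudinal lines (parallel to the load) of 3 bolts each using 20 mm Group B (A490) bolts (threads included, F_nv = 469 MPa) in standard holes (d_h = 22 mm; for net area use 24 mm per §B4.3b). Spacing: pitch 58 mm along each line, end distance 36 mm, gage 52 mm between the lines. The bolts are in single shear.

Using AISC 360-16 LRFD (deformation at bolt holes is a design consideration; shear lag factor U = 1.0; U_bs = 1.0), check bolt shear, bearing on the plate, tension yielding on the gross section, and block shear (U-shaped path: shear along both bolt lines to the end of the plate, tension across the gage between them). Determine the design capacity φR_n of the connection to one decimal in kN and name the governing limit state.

Bolt shear: A_b = π(20)²/4 = 314.16 mm². φR_n = 0.75 × 469 × 314.16 × 6 × 1 = 663.0 kN.
Bearing (10 mm plate, F_u = 450 MPa): end bolts L_c = 36 − 22/2 = 25, R_n = min(1.2×25×10×450, 2.4×20×10×450) = 135 kN/bolt; interior L_c = 58 − 22 = 36, R_n = 194.4 kN/bolt. φR_n = 0.75 × (2×135 + 4×194.4) = 785.7 kN.
Tension yield (gross): A_g = 141×10 = 1410 mm². φR_n = 0.90 × 350 × 1410 = 444.2 kN.
Block shear: shear path 2×[36+2×58] = 2×152 mm, A_gv = 3040, A_nv = 2×(152 − 2.5×24)×10 = 1840 mm²; tension across gage: (52 − 1×24)×10 = 280 mm². R_n = min(0.6×450×1840, 0.6×350×3040) + 1.0×450×280 = min(496.8, 638.4) + 126 = 622.8 kN. φR_n = 0.75 × 622.8 = 467.1 kN.
Governing: min(663.0, 785.7, 444.2, 467.1) = 444.2 kN → gross-section yield.

444.2 kN (gross-section yield governs)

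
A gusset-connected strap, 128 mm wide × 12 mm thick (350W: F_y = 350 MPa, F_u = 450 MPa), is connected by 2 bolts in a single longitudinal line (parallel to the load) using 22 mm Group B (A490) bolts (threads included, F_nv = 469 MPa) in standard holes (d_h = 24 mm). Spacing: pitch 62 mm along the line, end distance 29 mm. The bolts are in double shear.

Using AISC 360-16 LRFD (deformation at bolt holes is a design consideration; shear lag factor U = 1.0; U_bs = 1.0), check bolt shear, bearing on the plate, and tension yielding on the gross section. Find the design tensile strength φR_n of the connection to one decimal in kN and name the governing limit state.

Bolt shear: A_b = π(22)²/4 = 380.13 mm². φR_n = 0.75 × 469 × 380.13 × 2 × 2 = 534.8 kN.
Bearing (12 mm plate, F_u = 450 MPa): end bolts L_c = 29 − 24/2 = 17, R_n = min(1.2×17×12×450, 2.4×22×12×450) = 110.16 kN/bolt; interior L_c = 62 − 24 = 38, R_n = 246.24 kN/bolt. φR_n = 0.75 × (1×110.16 + 1×246.24) = 267.3 kN.
Tension yield (gross): A_g = 128×12 = 1536 mm². φR_n = 0.90 × 350 × 1536 = 483.8 kN.
Governing: min(534.8, 267.3, 483.8) = 267.3 kN → bearing.

267.3 kN (bearing governs)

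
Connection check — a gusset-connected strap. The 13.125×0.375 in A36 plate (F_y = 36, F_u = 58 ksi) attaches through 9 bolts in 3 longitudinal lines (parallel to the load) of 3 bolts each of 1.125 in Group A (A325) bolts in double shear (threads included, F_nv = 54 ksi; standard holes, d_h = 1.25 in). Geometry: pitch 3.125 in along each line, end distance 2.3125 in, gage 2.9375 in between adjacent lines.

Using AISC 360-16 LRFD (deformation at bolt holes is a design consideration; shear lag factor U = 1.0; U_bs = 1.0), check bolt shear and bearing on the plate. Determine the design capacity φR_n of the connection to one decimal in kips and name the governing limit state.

Bolt shear: A_b = π(1.125)²/4 = 0.99402 in². φR_n = 0.75 × 54 × 0.99402 × 9 × 2 = 724.6 kips.
Bearing (0.375 in plate, F_u = 58 ksi): end bolts L_c = 2.3125 − 1.25/2 = 1.6875, R_n = min(1.2×1.6875×0.375×58, 2.4×1.125×0.375×58) = 44.044 kips/bolt; interior L_c = 3.125 − 1.25 = 1.875, R_n = 48.938 kips/bolt. φR_n = 0.75 × (3×44.044 + 6×48.938) = 319.3 kips.
Governing: min(724.6, 319.3) = 319.3 kips → bearing.

319.3 kips (bearing governs)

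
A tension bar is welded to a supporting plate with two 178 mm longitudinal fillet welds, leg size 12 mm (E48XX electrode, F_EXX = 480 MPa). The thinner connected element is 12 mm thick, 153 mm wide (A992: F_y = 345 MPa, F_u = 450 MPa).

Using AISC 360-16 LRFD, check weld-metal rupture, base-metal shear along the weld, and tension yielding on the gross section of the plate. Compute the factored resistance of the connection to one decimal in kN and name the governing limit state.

570.1 kN (gross-section yield governs)

Weld metal: throat = 0.707×12 = 8.484 mm, L = 2×178 = 356 mm. φR_n = 0.75 × 0.6 × 480 × 8.484 × 356 = 652.4 kN.
Base metal shear (12 mm plate): yield φR_n = 1.0×0.6×345×12×356 = 884.3 kN; rupture φR_n = 0.75×0.6×450×12×356 = 865.1 kN; take 865.1 kN (rupture).
Tension yield (gross): A_g = 153×12 = 1836 mm². φR_n = 0.90 × 345 × 1836 = 570.1 kN.
Governing: min(652.4, 865.1, 570.1) = 570.1 kN → gross-section yield.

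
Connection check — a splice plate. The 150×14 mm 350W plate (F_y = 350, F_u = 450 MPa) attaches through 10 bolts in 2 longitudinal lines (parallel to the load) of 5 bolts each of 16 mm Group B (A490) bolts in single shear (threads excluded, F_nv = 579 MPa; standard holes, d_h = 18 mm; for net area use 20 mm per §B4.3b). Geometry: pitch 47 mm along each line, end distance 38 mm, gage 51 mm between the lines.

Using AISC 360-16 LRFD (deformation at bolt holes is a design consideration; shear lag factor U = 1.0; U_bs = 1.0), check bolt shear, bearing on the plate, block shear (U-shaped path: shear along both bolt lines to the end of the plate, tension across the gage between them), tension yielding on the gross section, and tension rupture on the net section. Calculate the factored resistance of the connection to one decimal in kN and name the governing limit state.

Bolt shear: A_b = π(16)²/4 = 201.06 mm². φR_n = 0.75 × 579 × 201.06 × 10 × 1 = 873.1 kN.
Bearing (14 mm plate, F_u = 450 MPa): end bolts L_c = 38 − 18/2 = 29, R_n = min(1.2×29×14×450, 2.4×16×14×450) = 219.24 kN/bolt; interior L_c = 47 − 18 = 29, R_n = 219.24 kN/bolt. φR_n = 0.75 × (2×219.24 + 8×219.24) = 1644.3 kN.
Block shear: shear path 2×[38+4×47] = 2×226 mm, A_gv = 6328, A_nv = 2×(226 − 4.5×20)×14 = 3808 mm²; tension across gage: (51 − 1×20)×14 = 434 mm². R_n = min(0.6×450×3808, 0.6×350×6328) + 1.0×450×434 = min(1028.2, 1328.9) + 195.3 = 1223.5 kN. φR_n = 0.75 × 1223.5 = 917.6 kN.
Tension yield (gross): A_g = 150×14 = 2100 mm². φR_n = 0.90 × 350 × 2100 = 661.5 kN.
Tension rupture (net): A_n = (150 − 2×20)×14 = 1540 mm² (U = 1.0, A_e = A_n). φR_n = 0.75 × 450 × 1540 = 519.8 kN.
Governing: min(873.1, 1644.3, 917.6, 661.5, 519.8) = 519.8 kN → net-section rupture.

519.8 kN (net-section rupture governs)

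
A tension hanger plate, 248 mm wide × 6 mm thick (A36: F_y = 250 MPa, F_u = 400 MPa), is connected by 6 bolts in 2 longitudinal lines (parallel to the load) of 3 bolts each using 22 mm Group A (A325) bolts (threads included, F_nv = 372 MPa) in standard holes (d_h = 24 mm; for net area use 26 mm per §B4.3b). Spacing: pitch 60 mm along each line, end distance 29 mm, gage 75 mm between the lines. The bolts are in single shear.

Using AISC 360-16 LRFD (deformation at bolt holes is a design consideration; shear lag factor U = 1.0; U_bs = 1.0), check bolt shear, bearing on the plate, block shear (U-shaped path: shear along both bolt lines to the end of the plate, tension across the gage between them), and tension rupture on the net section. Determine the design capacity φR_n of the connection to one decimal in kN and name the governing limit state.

Bolt shear: A_b = π(22)²/4 = 380.13 mm². φR_n = 0.75 × 372 × 380.13 × 6 × 1 = 636.3 kN.
Bearing (6 mm plate, F_u = 400 MPa): end bolts L_c = 29 − 24/2 = 17, R_n = min(1.2×17×6×400, 2.4×22×6×400) = 48.96 kN/bolt; interior L_c = 60 − 24 = 36, R_n = 103.68 kN/bolt. φR_n = 0.75 × (2×48.96 + 4×103.68) = 384.5 kN.
Block shear: shear path 2×[29+2×60] = 2×149 mm, A_gv = 1788, A_nv = 2×(149 − 2.5×26)×6 = 1008 mm²; tension across gage: (75 − 1×26)×6 = 294 mm². R_n = min(0.6×400×1008, 0.6×250×1788) + 1.0×400×294 = min(241.92, 268.2) + 117.6 = 359.52 kN. φR_n = 0.75 × 359.52 = 269.6 kN.
Tension rupture (net): A_n = (248 − 2×26)×6 = 1176 mm² (U = 1.0, A_e = A_n). φR_n = 0.75 × 400 × 1176 = 352.8 kN.
Governing: min(636.3, 384.5, 269.6, 352.8) = 269.6 kN → block shear.

269.6 kN (block shear governs)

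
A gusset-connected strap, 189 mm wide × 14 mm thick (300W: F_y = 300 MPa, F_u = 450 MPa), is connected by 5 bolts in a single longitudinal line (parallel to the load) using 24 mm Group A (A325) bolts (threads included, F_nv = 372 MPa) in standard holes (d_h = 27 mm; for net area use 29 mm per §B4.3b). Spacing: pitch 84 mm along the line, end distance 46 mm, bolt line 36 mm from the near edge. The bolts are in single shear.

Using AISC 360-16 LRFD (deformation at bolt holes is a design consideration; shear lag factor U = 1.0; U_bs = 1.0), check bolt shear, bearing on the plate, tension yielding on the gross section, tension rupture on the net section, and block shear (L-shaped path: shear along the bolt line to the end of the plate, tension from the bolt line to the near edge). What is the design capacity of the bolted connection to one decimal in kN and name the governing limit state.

631.1 kN (bolt shear governs)

Bolt shear: A_b = π(24)²/4 = 452.39 mm². φR_n = 0.75 × 372 × 452.39 × 5 × 1 = 631.1 kN.
Bearing (14 mm plate, F_u = 450 MPa): end bolts L_c = 46 − 27/2 = 32.5, R_n = min(1.2×32.5×14×450, 2.4×24×14×450) = 245.7 kN/bolt; interior L_c = 84 − 27 = 57, R_n = 362.88 kN/bolt. φR_n = 0.75 × (1×245.7 + 4×362.88) = 1272.9 kN.
Tension yield (gross): A_g = 189×14 = 2646 mm². φR_n = 0.90 × 300 × 2646 = 714.4 kN.
Tension rupture (net): A_n = (189 − 1×29)×14 = 2240 mm² (U = 1.0, A_e = A_n). φR_n = 0.75 × 450 × 2240 = 756.0 kN.
Block shear: shear path 1×[46+4×84] = 1×382 mm, A_gv = 5348, A_nv = 1×(382 − 4.5×29)×14 = 3521 mm²; tension to near edge: (36 − 0.5×29)×14 = 301 mm². R_n = min(0.6×450×3521, 0.6×300×5348) + 1.0×450×301 = min(950.67, 962.64) + 135.45 = 1086.1 kN. φR_n = 0.75 × 1086.1 = 814.6 kN.
Governing: min(631.1, 1272.9, 714.4, 756.0, 814.6) = 631.1 kN → bolt shear.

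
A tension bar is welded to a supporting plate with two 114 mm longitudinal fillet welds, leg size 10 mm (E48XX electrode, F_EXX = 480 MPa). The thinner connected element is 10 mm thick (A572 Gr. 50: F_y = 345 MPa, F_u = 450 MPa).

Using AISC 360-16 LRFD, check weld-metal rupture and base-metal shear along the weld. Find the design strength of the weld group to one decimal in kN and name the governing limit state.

Weld metal: throat = 0.707×10 = 7.07 mm, L = 2×114 = 228 mm. φR_n = 0.75 × 0.6 × 480 × 7.07 × 228 = 348.2 kN.
Base metal shear (10 mm plate): yield φR_n = 1.0×0.6×345×10×228 = 472.0 kN; rupture φR_n = 0.75×0.6×450×10×228 = 461.7 kN; take 461.7 kN (rupture).
Governing: min(348.2, 461.7) = 348.2 kN → weld metal.

348.2 kN (weld metal governs)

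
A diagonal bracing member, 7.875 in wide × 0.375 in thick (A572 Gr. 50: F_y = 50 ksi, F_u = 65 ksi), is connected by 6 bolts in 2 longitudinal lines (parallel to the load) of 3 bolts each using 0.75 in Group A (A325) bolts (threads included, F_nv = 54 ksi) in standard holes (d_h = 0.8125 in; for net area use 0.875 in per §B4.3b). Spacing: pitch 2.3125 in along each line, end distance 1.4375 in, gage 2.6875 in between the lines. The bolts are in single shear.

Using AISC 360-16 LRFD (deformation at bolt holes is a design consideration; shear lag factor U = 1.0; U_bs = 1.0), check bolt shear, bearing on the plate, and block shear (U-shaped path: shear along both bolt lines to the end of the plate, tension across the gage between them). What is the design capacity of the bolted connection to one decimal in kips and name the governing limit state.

Bolt shear: A_b = π(0.75)²/4 = 0.44179 in². φR_n = 0.75 × 54 × 0.44179 × 6 × 1 = 107.4 kips.
Bearing (0.375 in plate, F_u = 65 ksi): end bolts L_c = 1.4375 − 0.8125/2 = 1.03125, R_n = min(1.2×1.03125×0.375×65, 2.4×0.75×0.375×65) = 30.164 kips/bolt; interior L_c = 2.3125 − 0.8125 = 1.5, R_n = 43.875 kips/bolt. φR_n = 0.75 × (2×30.164 + 4×43.875) = 176.9 kips.
Block shear: shear path 2×[1.4375+2×2.3125] = 2×6.0625 in, A_gv = 4.5469, A_nv = 2×(6.0625 − 2.5×0.875)×0.375 = 2.9063 in²; tension across gage: (2.6875 − 1×0.875)×0.375 = 0.67969 in². R_n = min(0.6×65×2.9063, 0.6×50×4.5469) + 1.0×65×0.67969 = min(113.35, 136.41) + 44.18 = 157.53 kips. φR_n = 0.75 × 157.53 = 118.1 kips.
Governing: min(107.4, 176.9, 118.1) = 107.4 kips → bolt shear.

107.4 kips (bolt shear governs)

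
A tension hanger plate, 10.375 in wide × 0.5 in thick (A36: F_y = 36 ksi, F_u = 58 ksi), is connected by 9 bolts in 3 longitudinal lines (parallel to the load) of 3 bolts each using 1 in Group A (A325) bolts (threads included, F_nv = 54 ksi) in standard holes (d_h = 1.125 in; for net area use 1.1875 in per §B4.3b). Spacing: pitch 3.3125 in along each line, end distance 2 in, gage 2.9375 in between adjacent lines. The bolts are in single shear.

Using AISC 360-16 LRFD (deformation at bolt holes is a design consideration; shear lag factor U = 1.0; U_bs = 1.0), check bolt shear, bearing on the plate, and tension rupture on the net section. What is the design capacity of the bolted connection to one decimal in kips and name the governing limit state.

148.2 kips (net-section rupture governs)

Bolt shear: A_b = π(1)²/4 = 0.7854 in². φR_n = 0.75 × 54 × 0.7854 × 9 × 1 = 286.3 kips.
Bearing (0.5 in plate, F_u = 58 ksi): end bolts L_c = 2 − 1.125/2 = 1.4375, R_n = min(1.2×1.4375×0.5×58, 2.4×1×0.5×58) = 50.025 kips/bolt; interior L_c = 3.3125 − 1.125 = 2.1875, R_n = 69.6 kips/bolt. φR_n = 0.75 × (3×50.025 + 6×69.6) = 425.8 kips.
Tension rupture (net): A_n = (10.375 − 3×1.1875)×0.5 = 3.4063 in² (U = 1.0, A_e = A_n). φR_n = 0.75 × 58 × 3.4063 = 148.2 kips.
Governing: min(286.3, 425.8, 148.2) = 148.2 kips → net-section rupture.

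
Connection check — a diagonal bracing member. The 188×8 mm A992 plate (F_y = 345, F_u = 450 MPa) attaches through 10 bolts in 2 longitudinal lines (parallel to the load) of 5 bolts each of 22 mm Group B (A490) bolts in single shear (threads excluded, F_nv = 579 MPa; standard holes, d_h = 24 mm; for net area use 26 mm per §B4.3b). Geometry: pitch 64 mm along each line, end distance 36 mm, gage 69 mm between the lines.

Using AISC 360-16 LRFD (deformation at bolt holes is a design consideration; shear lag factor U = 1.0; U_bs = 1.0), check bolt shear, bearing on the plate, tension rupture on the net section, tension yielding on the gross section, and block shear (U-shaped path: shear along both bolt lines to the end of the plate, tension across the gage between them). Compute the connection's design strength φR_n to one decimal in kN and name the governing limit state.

Bolt shear: A_b = π(22)²/4 = 380.13 mm². φR_n = 0.75 × 579 × 380.13 × 10 × 1 = 1650.7 kN.
Bearing (8 mm plate, F_u = 450 MPa): end bolts L_c = 36 − 24/2 = 24, R_n = min(1.2×24×8×450, 2.4×22×8×450) = 103.68 kN/bolt; interior L_c = 64 − 24 = 40, R_n = 172.8 kN/bolt. φR_n = 0.75 × (2×103.68 + 8×172.8) = 1192.3 kN.
Tension rupture (net): A_n = (188 − 2×26)×8 = 1088 mm² (U = 1.0, A_e = A_n). φR_n = 0.75 × 450 × 1088 = 367.2 kN.
Tension yield (gross): A_g = 188×8 = 1504 mm². φR_n = 0.90 × 345 × 1504 = 467.0 kN.
Block shear: shear path 2×[36+4×64] = 2×292 mm, A_gv = 4672, A_nv = 2×(292 − 4.5×26)×8 = 2800 mm²; tension across gage: (69 − 1×26)×8 = 344 mm². R_n = min(0.6×450×2800, 0.6×345×4672) + 1.0×450×344 = min(756, 967.1) + 154.8 = 910.8 kN. φR_n = 0.75 × 910.8 = 683.1 kN.
Governing: min(1650.7, 1192.3, 367.2, 467.0, 683.1) = 367.2 kN → net-section rupture.

367.2 kN (net-section rupture governs)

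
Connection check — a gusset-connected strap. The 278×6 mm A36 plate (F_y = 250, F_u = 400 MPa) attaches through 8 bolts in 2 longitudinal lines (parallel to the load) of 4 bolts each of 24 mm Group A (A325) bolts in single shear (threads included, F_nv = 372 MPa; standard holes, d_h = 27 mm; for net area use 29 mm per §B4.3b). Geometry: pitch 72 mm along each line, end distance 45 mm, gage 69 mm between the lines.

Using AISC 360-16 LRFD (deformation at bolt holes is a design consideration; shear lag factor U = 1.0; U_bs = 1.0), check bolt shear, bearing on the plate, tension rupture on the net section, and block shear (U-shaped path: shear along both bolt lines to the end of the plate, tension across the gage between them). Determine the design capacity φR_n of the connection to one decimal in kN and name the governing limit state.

Bolt shear: A_b = π(24)²/4 = 452.39 mm². φR_n = 0.75 × 372 × 452.39 × 8 × 1 = 1009.7 kN.
Bearing (6 mm plate, F_u = 400 MPa): end bolts L_c = 45 − 27/2 = 31.5, R_n = min(1.2×31.5×6×400, 2.4×24×6×400) = 90.72 kN/bolt; interior L_c = 72 − 27 = 45, R_n = 129.6 kN/bolt. φR_n = 0.75 × (2×90.72 + 6×129.6) = 719.3 kN.
Tension rupture (net): A_n = (278 − 2×29)×6 = 1320 mm² (U = 1.0, A_e = A_n). φR_n = 0.75 × 400 × 1320 = 396.0 kN.
Block shear: shear path 2×[45+3×72] = 2×261 mm, A_gv = 3132, A_nv = 2×(261 − 3.5×29)×6 = 1914 mm²; tension across gage: (69 − 1×29)×6 = 240 mm². R_n = min(0.6×400×1914, 0.6×250×3132) + 1.0×400×240 = min(459.36, 469.8) + 96 = 555.36 kN. φR_n = 0.75 × 555.36 = 416.5 kN.
Governing: min(1009.7, 719.3, 396.0, 416.5) = 396.0 kN → net-section rupture.

396.0 kN (net-section rupture governs)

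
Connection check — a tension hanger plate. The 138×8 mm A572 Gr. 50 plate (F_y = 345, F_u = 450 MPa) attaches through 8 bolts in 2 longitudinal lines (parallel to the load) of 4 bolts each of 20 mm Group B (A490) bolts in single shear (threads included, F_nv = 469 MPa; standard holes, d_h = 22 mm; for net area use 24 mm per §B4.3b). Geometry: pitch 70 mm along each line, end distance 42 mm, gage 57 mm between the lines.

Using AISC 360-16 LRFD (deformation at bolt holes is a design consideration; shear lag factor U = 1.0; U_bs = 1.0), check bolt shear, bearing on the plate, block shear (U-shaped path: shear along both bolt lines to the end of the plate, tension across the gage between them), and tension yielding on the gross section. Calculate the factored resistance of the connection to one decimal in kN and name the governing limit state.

342.8 kN (gross-section yield governs)

Bolt shear: A_b = π(20)²/4 = 314.16 mm². φR_n = 0.75 × 469 × 314.16 × 8 × 1 = 884.0 kN.
Bearing (8 mm plate, F_u = 450 MPa): end bolts L_c = 42 − 22/2 = 31, R_n = min(1.2×31×8×450, 2.4×20×8×450) = 133.92 kN/bolt; interior L_c = 70 − 22 = 48, R_n = 172.8 kN/bolt. φR_n = 0.75 × (2×133.92 + 6×172.8) = 978.5 kN.
Block shear: shear path 2×[42+3×70] = 2×252 mm, A_gv = 4032, A_nv = 2×(252 − 3.5×24)×8 = 2688 mm²; tension across gage: (57 − 1×24)×8 = 264 mm². R_n = min(0.6×450×2688, 0.6×345×4032) + 1.0×450×264 = min(725.76, 834.62) + 118.8 = 844.56 kN. φR_n = 0.75 × 844.56 = 633.4 kN.
Tension yield (gross): A_g = 138×8 = 1104 mm². φR_n = 0.90 × 345 × 1104 = 342.8 kN.
Governing: min(884.0, 978.5, 633.4, 342.8) = 342.8 kN → gross-section yield.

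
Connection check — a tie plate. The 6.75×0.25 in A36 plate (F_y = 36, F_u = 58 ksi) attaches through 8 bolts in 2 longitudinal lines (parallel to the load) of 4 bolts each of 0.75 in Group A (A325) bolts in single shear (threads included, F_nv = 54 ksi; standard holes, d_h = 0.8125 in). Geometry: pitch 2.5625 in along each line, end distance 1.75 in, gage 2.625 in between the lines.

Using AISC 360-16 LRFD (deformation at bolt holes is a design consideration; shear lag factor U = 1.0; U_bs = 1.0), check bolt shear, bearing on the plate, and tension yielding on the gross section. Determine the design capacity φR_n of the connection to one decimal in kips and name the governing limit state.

Bolt shear: A_b = π(0.75)²/4 = 0.44179 in². φR_n = 0.75 × 54 × 0.44179 × 8 × 1 = 143.1 kips.
Bearing (0.25 in plate, F_u = 58 ksi): end bolts L_c = 1.75 − 0.8125/2 = 1.34375, R_n = min(1.2×1.34375×0.25×58, 2.4×0.75×0.25×58) = 23.381 kips/bolt; interior L_c = 2.5625 − 0.8125 = 1.75, R_n = 26.1 kips/bolt. φR_n = 0.75 × (2×23.381 + 6×26.1) = 152.5 kips.
Tension yield (gross): A_g = 6.75×0.25 = 1.6875 in². φR_n = 0.90 × 36 × 1.6875 = 54.7 kips.
Governing: min(143.1, 152.5, 54.7) = 54.7 kips → gross-section yield.

54.7 kips (gross-section yield governs)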